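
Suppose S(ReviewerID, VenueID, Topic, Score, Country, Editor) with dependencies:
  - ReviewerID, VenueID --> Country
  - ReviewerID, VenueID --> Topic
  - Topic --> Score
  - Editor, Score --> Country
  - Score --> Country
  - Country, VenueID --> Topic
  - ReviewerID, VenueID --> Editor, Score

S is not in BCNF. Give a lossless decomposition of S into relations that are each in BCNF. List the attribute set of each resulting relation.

{Country, Score}; {Editor, ReviewerID, Topic, VenueID}; {Score, Topic}

Candidate key of the original relation: {ReviewerID, VenueID}.
Within {Country, Editor, ReviewerID, Score, Topic, VenueID}: {Topic}⁺ ∩ {Country, Editor, ReviewerID, Score, Topic, VenueID} = {Country, Score, Topic}, not the whole set, so Topic --> Country, Score violates BCNF; decompose into {Country, Score, Topic} and {Editor, ReviewerID, Topic, VenueID}.
Within {Country, Score, Topic}: {Score}⁺ ∩ {Country, Score, Topic} = {Country, Score}, not the whole set, so Score --> Country violates BCNF; decompose into {Country, Score} and {Score, Topic}.
{Country, Score} has no BCNF violation.
{Score, Topic} has no BCNF violation.
{Editor, ReviewerID, Topic, VenueID} has no BCNF violation.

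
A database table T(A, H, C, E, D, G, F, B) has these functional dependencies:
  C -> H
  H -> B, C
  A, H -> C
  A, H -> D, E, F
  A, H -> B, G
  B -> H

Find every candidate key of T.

{A} never appears on the right of any FD, so every key must include it.
{A, B}⁺ = {A, B, C, D, E, F, G, H}, which is every attribute, so {A, B} is a candidate key.
{A, C}⁺ = {A, B, C, D, E, F, G, H}, which is every attribute, so {A, C} is a candidate key.
{A, H}⁺ = {A, B, C, D, E, F, G, H}, which is every attribute, so {A, H} is a candidate key.
Any other superkey properly contains one of these, so there are no further candidate keys.

{A, B}, {A, C}, {A, H}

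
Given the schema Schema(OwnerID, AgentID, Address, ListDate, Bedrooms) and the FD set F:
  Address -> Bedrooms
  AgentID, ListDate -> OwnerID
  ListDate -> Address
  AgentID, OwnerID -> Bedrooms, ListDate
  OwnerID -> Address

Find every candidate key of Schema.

{AgentID, ListDate}, {AgentID, OwnerID}

{AgentID} never appears on the right of any FD, so every key must include it.
{AgentID, ListDate}⁺ = {Address, AgentID, Bedrooms, ListDate, OwnerID} — all of the relation — so {AgentID, ListDate} is a candidate key.
{AgentID, OwnerID}⁺ = {Address, AgentID, Bedrooms, ListDate, OwnerID} — all of the relation — so {AgentID, OwnerID} is a candidate key.
These are minimal and exhaustive — every other superkey contains one of them.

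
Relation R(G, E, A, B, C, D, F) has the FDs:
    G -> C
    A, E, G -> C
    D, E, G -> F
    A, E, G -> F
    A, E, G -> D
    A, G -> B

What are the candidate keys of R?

Attributes never on any right-hand side: {A, E, G} — every candidate key must contain all of them.
{A, E, G}⁺ = {A, B, C, D, E, F, G} — all of the relation — so {A, E, G} is a candidate key.
No other minimal set has full closure, so this is the only candidate key.

{A, E, G}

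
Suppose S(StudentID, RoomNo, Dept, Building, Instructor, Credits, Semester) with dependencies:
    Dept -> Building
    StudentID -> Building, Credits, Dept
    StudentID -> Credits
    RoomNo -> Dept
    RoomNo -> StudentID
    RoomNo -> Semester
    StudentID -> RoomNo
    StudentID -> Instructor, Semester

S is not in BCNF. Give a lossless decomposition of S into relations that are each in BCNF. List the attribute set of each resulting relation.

{Building, Dept}; {Credits, Dept, Instructor, RoomNo, Semester, StudentID}

Candidate keys of the original relation: {RoomNo}, {StudentID}.
{Building, Credits, Dept, Instructor, RoomNo, Semester, StudentID}: {Dept} determines {Building, Dept} here but is not a superkey — split on Dept -> Building, giving {Building, Dept} and {Credits, Dept, Instructor, RoomNo, Semester, StudentID}.
{Building, Dept}: every determinant is a superkey — BCNF.
{Credits, Dept, Instructor, RoomNo, Semester, StudentID}: every determinant is a superkey — BCNF.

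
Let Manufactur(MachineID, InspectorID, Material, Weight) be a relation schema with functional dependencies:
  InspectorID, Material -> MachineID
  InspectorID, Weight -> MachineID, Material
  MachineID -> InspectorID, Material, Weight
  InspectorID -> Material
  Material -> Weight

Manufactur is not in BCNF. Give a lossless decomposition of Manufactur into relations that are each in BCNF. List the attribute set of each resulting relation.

{InspectorID, MachineID, Material}; {Material, Weight}

Candidate keys of the original relation: {InspectorID}, {MachineID}.
Within {InspectorID, MachineID, Material, Weight}: {Material}⁺ ∩ {InspectorID, MachineID, Material, Weight} = {Material, Weight}, not the whole set, so Material -> Weight violates BCNF; decompose into {Material, Weight} and {InspectorID, MachineID, Material}.
{Material, Weight} has no BCNF violation.
{InspectorID, MachineID, Material} has no BCNF violation.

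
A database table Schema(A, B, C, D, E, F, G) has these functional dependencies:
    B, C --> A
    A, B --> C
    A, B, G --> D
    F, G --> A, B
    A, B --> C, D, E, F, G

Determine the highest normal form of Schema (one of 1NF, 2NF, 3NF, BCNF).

BCNF

Candidate keys: {A, B}, {B, C}, {F, G}. Prime attributes: {A, B, C, F, G}.
Each dependency's left side is a superkey — BCNF holds.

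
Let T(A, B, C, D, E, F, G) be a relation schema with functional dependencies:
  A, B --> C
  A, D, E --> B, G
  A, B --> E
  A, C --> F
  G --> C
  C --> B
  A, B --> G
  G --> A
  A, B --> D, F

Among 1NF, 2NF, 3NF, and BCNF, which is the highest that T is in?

3NF

Candidate keys: {A, B}, {A, C}, {A, D, E}, {G}. Prime attributes: {A, B, C, D, E, G}.
C --> B: {C}⁺ = {B, C}, which is not all of the attributes, so the left side is not a superkey — BCNF is violated.
Since {B} ⊆ prime attributes and every other non-superkey FD also has a prime right side, the schema is in 3NF.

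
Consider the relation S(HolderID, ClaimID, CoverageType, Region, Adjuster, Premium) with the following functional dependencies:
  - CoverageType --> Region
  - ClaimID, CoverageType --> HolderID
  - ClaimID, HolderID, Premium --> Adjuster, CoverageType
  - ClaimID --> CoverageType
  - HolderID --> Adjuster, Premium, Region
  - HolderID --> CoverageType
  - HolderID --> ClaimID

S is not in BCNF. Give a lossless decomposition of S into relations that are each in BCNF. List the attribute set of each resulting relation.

Candidate keys of the original relation: {ClaimID}, {HolderID}.
Within {Adjuster, ClaimID, CoverageType, HolderID, Premium, Region}: {CoverageType}⁺ ∩ {Adjuster, ClaimID, CoverageType, HolderID, Premium, Region} = {CoverageType, Region}, not the whole set, so CoverageType --> Region violates BCNF; decompose into {CoverageType, Region} and {Adjuster, ClaimID, CoverageType, HolderID, Premium}.
{CoverageType, Region} is in BCNF.
{Adjuster, ClaimID, CoverageType, HolderID, Premium} is in BCNF.

{Adjuster, ClaimID, CoverageType, HolderID, Premium}; {CoverageType, Region}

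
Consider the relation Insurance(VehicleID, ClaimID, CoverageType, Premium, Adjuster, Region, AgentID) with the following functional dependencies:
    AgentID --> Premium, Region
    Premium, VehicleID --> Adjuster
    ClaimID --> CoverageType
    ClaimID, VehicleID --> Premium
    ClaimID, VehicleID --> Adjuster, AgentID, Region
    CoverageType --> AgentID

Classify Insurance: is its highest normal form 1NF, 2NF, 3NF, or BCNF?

1NF

Candidate key: {ClaimID, VehicleID}. Prime attributes: {ClaimID, VehicleID}.
AgentID --> Premium, Region breaks BCNF: {AgentID}⁺ = {AgentID, Premium, Region}, so {AgentID} is not a superkey.
AgentID --> Premium, Region has non-prime {Premium, Region} on the right and a non-superkey on the left, so 3NF fails.
Since {ClaimID} ⊂ {ClaimID, VehicleID} and {ClaimID}⁺ ⊇ {AgentID, CoverageType, Premium, Region} with {AgentID, CoverageType, Premium, Region} non-prime, there is a partial dependency; 2NF fails.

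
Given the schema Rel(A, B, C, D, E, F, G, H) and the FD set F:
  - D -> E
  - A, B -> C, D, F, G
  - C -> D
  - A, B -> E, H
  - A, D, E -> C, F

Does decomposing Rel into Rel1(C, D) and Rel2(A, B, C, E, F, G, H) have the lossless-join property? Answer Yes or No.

Yes

The shared attributes are {C} and {C}⁺ = {C, D, E}.
Since Rel1 ⊆ {C, D, E}, the intersection is a superkey of Rel1; the decomposition is lossless.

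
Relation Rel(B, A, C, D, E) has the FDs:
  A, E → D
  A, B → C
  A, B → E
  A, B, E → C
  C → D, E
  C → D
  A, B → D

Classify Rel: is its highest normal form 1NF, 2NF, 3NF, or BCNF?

Candidate key: {A, B}. Prime attributes: {A, B}.
A, E → D: {A, E}⁺ = {A, D, E}, which is not all of the attributes, so the left side is not a superkey — BCNF is violated.
A, E → D has non-prime {D} on the right and a non-superkey on the left, so 3NF fails.
No proper subset of a key has a non-prime attribute in its closure, so there is no partial dependency; 2NF holds.

2NF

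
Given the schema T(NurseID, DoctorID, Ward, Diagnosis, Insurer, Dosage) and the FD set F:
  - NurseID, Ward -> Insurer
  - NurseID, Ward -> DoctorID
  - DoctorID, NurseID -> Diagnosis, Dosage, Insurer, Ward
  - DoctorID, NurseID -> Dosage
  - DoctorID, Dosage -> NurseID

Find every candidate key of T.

{DoctorID, Dosage}⁺ = {Diagnosis, DoctorID, Dosage, Insurer, NurseID, Ward}, which is every attribute, so {DoctorID, Dosage} is a candidate key.
{DoctorID, NurseID}⁺ = {Diagnosis, DoctorID, Dosage, Insurer, NurseID, Ward}, which is every attribute, so {DoctorID, NurseID} is a candidate key.
{NurseID, Ward}⁺ = {Diagnosis, DoctorID, Dosage, Insurer, NurseID, Ward}, which is every attribute, so {NurseID, Ward} is a candidate key.
These are minimal and exhaustive — every other superkey contains one of them.

{DoctorID, Dosage}, {DoctorID, NurseID}, {NurseID, Ward}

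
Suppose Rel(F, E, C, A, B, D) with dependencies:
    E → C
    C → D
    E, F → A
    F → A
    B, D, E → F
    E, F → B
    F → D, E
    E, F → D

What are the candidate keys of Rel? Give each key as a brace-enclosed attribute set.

{F}⁺ = {A, B, C, D, E, F}, which is every attribute, so {F} is a candidate key.
{B, E}⁺ = {A, B, C, D, E, F}, which is every attribute, so {B, E} is a candidate key.
Any other superkey properly contains one of these, so there are no further candidate keys.

{B, E}, {F}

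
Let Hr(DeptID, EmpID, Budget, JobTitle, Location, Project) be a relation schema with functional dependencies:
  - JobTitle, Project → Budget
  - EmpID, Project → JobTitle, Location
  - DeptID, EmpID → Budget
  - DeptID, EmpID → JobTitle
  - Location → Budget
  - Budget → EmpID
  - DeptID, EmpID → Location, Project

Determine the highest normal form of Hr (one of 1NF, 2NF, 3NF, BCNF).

3NF

Candidate keys: {Budget, DeptID}, {DeptID, EmpID}, {DeptID, JobTitle, Project}, {DeptID, Location}. Prime attributes: {Budget, DeptID, EmpID, JobTitle, Location, Project}.
JobTitle, Project → Budget breaks BCNF: {JobTitle, Project}⁺ = {Budget, EmpID, JobTitle, Location, Project}, so {JobTitle, Project} is not a superkey.
Its right-hand attributes {Budget} are all prime, as are those of every other non-superkey FD — the relation is in 3NF.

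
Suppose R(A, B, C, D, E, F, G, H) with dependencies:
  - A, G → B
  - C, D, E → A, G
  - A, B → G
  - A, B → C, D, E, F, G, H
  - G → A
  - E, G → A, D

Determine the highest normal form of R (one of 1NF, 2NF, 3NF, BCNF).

Candidate keys: {A, B}, {C, D, E}, {G}. Prime attributes: {A, B, C, D, E, G}.
The left-hand side of every FD is a superkey, so BCNF is satisfied.

BCNF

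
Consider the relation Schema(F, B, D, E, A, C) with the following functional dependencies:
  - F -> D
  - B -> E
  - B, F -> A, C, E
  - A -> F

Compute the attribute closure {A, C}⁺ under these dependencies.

{A, C, D, F}

Start with {A, C}.
A -> F applies; add {F} → now {A, C, F}.
F -> D applies; add {D} → now {A, C, D, F}.
No further FD applies.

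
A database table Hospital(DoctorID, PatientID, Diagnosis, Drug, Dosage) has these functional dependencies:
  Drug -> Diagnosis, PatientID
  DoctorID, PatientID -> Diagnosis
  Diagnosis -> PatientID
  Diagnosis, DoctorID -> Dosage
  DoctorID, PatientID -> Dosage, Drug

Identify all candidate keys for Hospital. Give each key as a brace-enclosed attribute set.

Attributes never on any right-hand side: {DoctorID} — every candidate key must contain it.
{Diagnosis, DoctorID}⁺ = {Diagnosis, DoctorID, Dosage, Drug, PatientID} — all of the relation — so {Diagnosis, DoctorID} is a candidate key.
{DoctorID, Drug}⁺ = {Diagnosis, DoctorID, Dosage, Drug, PatientID} — all of the relation — so {DoctorID, Drug} is a candidate key.
{DoctorID, PatientID}⁺ = {Diagnosis, DoctorID, Dosage, Drug, PatientID} — all of the relation — so {DoctorID, PatientID} is a candidate key.
No proper subset of any of these is a key, and no other minimal superkey exists.

{Diagnosis, DoctorID}, {DoctorID, Drug}, {DoctorID, PatientID}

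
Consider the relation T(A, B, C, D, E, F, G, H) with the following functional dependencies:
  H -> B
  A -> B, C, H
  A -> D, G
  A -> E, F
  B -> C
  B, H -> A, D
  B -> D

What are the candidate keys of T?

{A}, {H}

Closure of {A} is {A, B, C, D, E, F, G, H}, the whole schema; {A} is a candidate key.
Closure of {H} is {A, B, C, D, E, F, G, H}, the whole schema; {H} is a candidate key.
These are minimal and exhaustive — every other superkey contains one of them.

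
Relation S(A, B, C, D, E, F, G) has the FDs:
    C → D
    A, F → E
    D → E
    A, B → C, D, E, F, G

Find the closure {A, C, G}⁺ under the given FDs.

{A, C, D, E, G}

Start with {A, C, G}.
C → D applies; add {D} → now {A, C, D, G}.
D → E applies; add {E} → now {A, C, D, E, G}.
No further FD applies.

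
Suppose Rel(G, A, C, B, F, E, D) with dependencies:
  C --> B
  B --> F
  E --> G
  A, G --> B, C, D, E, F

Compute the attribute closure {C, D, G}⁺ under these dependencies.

Start with {C, D, G}.
C --> B applies; add {B} → now {B, C, D, G}.
B --> F applies; add {F} → now {B, C, D, F, G}.
No further FD applies.

{B, C, D, F, G}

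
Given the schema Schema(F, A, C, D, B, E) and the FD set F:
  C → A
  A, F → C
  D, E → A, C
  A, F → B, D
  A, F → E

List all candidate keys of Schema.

{F} never appears on the right of any FD, so every key must include it.
{A, F} is a candidate key since {A, F}⁺ = {A, B, C, D, E, F} covers every attribute.
{C, F} is a candidate key since {C, F}⁺ = {A, B, C, D, E, F} covers every attribute.
{D, E, F} is a candidate key since {D, E, F}⁺ = {A, B, C, D, E, F} covers every attribute.
No proper subset of any of these is a key, and no other minimal superkey exists.

{A, F}, {C, F}, {D, E, F}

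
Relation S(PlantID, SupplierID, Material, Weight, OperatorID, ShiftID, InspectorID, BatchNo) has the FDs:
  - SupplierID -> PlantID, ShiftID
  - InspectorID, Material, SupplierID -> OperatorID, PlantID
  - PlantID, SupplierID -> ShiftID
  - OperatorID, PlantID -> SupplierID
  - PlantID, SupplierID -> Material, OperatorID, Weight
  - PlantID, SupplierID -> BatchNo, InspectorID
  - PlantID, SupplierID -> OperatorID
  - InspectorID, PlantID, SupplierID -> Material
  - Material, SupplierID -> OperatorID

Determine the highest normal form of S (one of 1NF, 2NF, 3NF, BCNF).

Candidate keys: {OperatorID, PlantID}, {SupplierID}. Prime attributes: {OperatorID, PlantID, SupplierID}.
Each dependency's left side is a superkey — BCNF holds.

BCNF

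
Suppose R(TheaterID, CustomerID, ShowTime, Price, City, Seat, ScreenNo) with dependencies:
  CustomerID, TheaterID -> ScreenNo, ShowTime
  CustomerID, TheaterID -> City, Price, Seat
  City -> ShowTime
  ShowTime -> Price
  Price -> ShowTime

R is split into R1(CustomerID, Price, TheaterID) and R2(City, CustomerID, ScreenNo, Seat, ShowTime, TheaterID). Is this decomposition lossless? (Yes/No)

Yes

Common attributes: {CustomerID, TheaterID}; their closure is {City, CustomerID, Price, ScreenNo, Seat, ShowTime, TheaterID}.
This includes all of R1, so the common attributes are a superkey of R1 — the join is lossless.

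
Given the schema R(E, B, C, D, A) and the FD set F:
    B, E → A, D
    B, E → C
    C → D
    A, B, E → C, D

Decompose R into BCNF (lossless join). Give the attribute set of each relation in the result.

Candidate key of the original relation: {B, E}.
Within {A, B, C, D, E}: {C}⁺ ∩ {A, B, C, D, E} = {C, D}, not the whole set, so C → D violates BCNF; decompose into {C, D} and {A, B, C, E}.
{C, D} is in BCNF.
{A, B, C, E} is in BCNF.

{A, B, C, E}; {C, D}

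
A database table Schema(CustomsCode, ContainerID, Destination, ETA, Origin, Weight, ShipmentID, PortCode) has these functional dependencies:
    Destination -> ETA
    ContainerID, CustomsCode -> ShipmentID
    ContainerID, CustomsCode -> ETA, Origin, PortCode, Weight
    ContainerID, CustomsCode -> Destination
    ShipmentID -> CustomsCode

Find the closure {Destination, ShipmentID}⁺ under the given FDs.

Start with {Destination, ShipmentID}.
Destination -> ETA applies; add {ETA} → now {Destination, ETA, ShipmentID}.
ShipmentID -> CustomsCode applies; add {CustomsCode} → now {CustomsCode, Destination, ETA, ShipmentID}.
No further FD applies.

{CustomsCode, Destination, ETA, ShipmentID}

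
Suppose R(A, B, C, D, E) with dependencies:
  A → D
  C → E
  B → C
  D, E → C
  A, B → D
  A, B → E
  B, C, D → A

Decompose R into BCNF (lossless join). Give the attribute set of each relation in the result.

Candidate keys of the original relation: {A, B}, {B, D}.
Within {A, B, C, D, E}: {A}⁺ ∩ {A, B, C, D, E} = {A, D}, not the whole set, so A → D violates BCNF; decompose into {A, D} and {A, B, C, E}.
{A, D} has no BCNF violation.
Within {A, B, C, E}: {C}⁺ ∩ {A, B, C, E} = {C, E}, not the whole set, so C → E violates BCNF; decompose into {C, E} and {A, B, C}.
{C, E} has no BCNF violation.
Within {A, B, C}: {B}⁺ ∩ {A, B, C} = {B, C}, not the whole set, so B → C violates BCNF; decompose into {B, C} and {A, B}.
{B, C} has no BCNF violation.
{A, B} has no BCNF violation.

{A, B}; {A, D}; {B, C}; {C, E}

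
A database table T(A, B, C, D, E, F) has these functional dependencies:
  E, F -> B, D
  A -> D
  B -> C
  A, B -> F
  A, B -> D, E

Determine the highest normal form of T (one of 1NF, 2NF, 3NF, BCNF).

Candidate keys: {A, B}, {A, E, F}. Prime attributes: {A, B, E, F}.
For E, F -> B, D we have {E, F}⁺ = {B, C, D, E, F}; {E, F} is not a superkey, so BCNF fails.
Because {D} is non-prime and the left side of E, F -> B, D is not a superkey, the relation is not in 3NF.
{A} is a proper subset of the key {A, B}, and {A}⁺ contains the non-prime attribute {D} — a partial dependency, so 2NF is violated.

1NF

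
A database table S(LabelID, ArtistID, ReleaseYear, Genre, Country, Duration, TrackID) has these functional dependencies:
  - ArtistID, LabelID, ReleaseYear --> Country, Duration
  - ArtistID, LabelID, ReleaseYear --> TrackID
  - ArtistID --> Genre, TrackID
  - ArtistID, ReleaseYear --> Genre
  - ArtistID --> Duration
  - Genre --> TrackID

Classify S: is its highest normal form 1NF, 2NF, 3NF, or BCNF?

1NF

Candidate key: {ArtistID, LabelID, ReleaseYear}. Prime attributes: {ArtistID, LabelID, ReleaseYear}.
ArtistID --> Genre, TrackID: {ArtistID}⁺ = {ArtistID, Duration, Genre, TrackID}, which is not all of the attributes, so the left side is not a superkey — BCNF is violated.
ArtistID --> Genre, TrackID determines the non-prime attributes {Genre, TrackID} from a non-superkey — 3NF is violated.
The proper key subset {ArtistID} of {ArtistID, LabelID, ReleaseYear} determines non-prime {Duration, Genre, TrackID}, so the relation is not even in 2NF.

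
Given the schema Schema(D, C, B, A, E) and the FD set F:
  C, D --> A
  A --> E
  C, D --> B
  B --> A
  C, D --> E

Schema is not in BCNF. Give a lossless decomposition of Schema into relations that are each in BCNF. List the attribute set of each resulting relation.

{A, B}; {A, E}; {B, C, D}

Candidate key of the original relation: {C, D}.
In {A, B, C, D, E}, {A} is not a superkey ({A}⁺ restricted to this set is {A, E}), so split on A --> E into {A, E} and {A, B, C, D}.
{A, E} has no BCNF violation.
In {A, B, C, D}, {B} is not a superkey ({B}⁺ restricted to this set is {A, B}), so split on B --> A into {A, B} and {B, C, D}.
{A, B} has no BCNF violation.
{B, C, D} has no BCNF violation.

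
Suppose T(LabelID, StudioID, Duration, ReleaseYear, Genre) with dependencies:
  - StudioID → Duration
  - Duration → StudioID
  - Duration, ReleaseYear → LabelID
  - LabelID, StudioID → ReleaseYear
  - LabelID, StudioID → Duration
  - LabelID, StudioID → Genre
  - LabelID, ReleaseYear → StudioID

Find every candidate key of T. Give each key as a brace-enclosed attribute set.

{Duration, LabelID}, {Duration, ReleaseYear}, {LabelID, ReleaseYear}, {LabelID, StudioID}, {ReleaseYear, StudioID}

{Duration, LabelID}⁺ = {Duration, Genre, LabelID, ReleaseYear, StudioID}, which is every attribute, so {Duration, LabelID} is a candidate key.
{Duration, ReleaseYear}⁺ = {Duration, Genre, LabelID, ReleaseYear, StudioID}, which is every attribute, so {Duration, ReleaseYear} is a candidate key.
{LabelID, ReleaseYear}⁺ = {Duration, Genre, LabelID, ReleaseYear, StudioID}, which is every attribute, so {LabelID, ReleaseYear} is a candidate key.
{LabelID, StudioID}⁺ = {Duration, Genre, LabelID, ReleaseYear, StudioID}, which is every attribute, so {LabelID, StudioID} is a candidate key.
{ReleaseYear, StudioID}⁺ = {Duration, Genre, LabelID, ReleaseYear, StudioID}, which is every attribute, so {ReleaseYear, StudioID} is a candidate key.
No proper subset of any of these is a key, and no other minimal superkey exists.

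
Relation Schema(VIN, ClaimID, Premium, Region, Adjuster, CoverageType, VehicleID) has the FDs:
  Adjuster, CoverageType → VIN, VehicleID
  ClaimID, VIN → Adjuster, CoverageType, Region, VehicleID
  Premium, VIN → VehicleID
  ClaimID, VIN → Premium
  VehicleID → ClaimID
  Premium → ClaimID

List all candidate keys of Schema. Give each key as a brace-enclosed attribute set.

{Adjuster, CoverageType}, {ClaimID, VIN}, {Premium, VIN}, {VIN, VehicleID}

{Adjuster, CoverageType} is a candidate key since {Adjuster, CoverageType}⁺ = {Adjuster, ClaimID, CoverageType, Premium, Region, VIN, VehicleID} covers every attribute.
{ClaimID, VIN} is a candidate key since {ClaimID, VIN}⁺ = {Adjuster, ClaimID, CoverageType, Premium, Region, VIN, VehicleID} covers every attribute.
{Premium, VIN} is a candidate key since {Premium, VIN}⁺ = {Adjuster, ClaimID, CoverageType, Premium, Region, VIN, VehicleID} covers every attribute.
{VIN, VehicleID} is a candidate key since {VIN, VehicleID}⁺ = {Adjuster, ClaimID, CoverageType, Premium, Region, VIN, VehicleID} covers every attribute.
These are minimal and exhaustive — every other superkey contains one of them.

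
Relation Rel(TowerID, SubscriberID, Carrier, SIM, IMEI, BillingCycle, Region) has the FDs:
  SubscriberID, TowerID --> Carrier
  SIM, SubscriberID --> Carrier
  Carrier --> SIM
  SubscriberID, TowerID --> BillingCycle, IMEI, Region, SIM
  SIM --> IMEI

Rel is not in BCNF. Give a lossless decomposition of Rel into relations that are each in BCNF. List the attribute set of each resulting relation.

Candidate key of the original relation: {SubscriberID, TowerID}.
{BillingCycle, Carrier, IMEI, Region, SIM, SubscriberID, TowerID}: {SIM, SubscriberID} determines {Carrier, IMEI, SIM, SubscriberID} here but is not a superkey — split on SIM, SubscriberID --> Carrier, IMEI, giving {Carrier, IMEI, SIM, SubscriberID} and {BillingCycle, Region, SIM, SubscriberID, TowerID}.
{Carrier, IMEI, SIM, SubscriberID}: {Carrier} determines {Carrier, IMEI, SIM} here but is not a superkey — split on Carrier --> IMEI, SIM, giving {Carrier, IMEI, SIM} and {Carrier, SubscriberID}.
{Carrier, IMEI, SIM}: {SIM} determines {IMEI, SIM} here but is not a superkey — split on SIM --> IMEI, giving {IMEI, SIM} and {Carrier, SIM}.
{IMEI, SIM} is in BCNF.
{Carrier, SIM} is in BCNF.
{Carrier, SubscriberID} is in BCNF.
{BillingCycle, Region, SIM, SubscriberID, TowerID} is in BCNF.

{BillingCycle, Region, SIM, SubscriberID, TowerID}; {Carrier, SIM}; {Carrier, SubscriberID}; {IMEI, SIM}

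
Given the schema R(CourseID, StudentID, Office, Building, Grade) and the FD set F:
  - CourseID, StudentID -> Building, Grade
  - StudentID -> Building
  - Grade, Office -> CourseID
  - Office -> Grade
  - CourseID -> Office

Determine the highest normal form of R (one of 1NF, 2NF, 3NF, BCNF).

Candidate keys: {CourseID, StudentID}, {Office, StudentID}. Prime attributes: {CourseID, Office, StudentID}.
StudentID -> Building breaks BCNF: {StudentID}⁺ = {Building, StudentID}, so {StudentID} is not a superkey.
Because {Building} is non-prime and the left side of StudentID -> Building is not a superkey, the relation is not in 3NF.
{CourseID} is a proper subset of the key {CourseID, StudentID}, and {CourseID}⁺ contains the non-prime attribute {Grade} — a partial dependency, so 2NF is violated.

1NF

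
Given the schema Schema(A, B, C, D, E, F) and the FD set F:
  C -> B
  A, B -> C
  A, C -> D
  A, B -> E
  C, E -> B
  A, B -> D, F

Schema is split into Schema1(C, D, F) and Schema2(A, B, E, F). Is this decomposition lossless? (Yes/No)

Schema1 ∩ Schema2 = {F}; its closure under F is {F}.
Neither Schema1 nor Schema2 is contained in that closure, so the decomposition is lossy.

No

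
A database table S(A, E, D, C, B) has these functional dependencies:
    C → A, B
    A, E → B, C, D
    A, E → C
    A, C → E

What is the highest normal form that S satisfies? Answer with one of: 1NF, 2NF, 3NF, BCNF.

BCNF

Candidate keys: {A, E}, {C}. Prime attributes: {A, C, E}.
Each dependency's left side is a superkey — BCNF holds.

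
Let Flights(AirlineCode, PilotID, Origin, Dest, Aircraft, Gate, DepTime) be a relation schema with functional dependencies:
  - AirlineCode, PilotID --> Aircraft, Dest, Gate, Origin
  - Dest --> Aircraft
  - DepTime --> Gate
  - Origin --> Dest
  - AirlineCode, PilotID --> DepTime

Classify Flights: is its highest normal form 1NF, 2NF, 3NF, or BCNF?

2NF

Candidate key: {AirlineCode, PilotID}. Prime attributes: {AirlineCode, PilotID}.
Dest --> Aircraft breaks BCNF: {Dest}⁺ = {Aircraft, Dest}, so {Dest} is not a superkey.
Dest --> Aircraft has non-prime {Aircraft} on the right and a non-superkey on the left, so 3NF fails.
No proper subset of a key has a non-prime attribute in its closure, so there is no partial dependency; 2NF holds.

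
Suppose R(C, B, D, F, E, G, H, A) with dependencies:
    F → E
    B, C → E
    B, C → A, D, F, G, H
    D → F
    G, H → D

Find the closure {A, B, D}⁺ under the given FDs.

Start with {A, B, D}.
D → F applies; add {F} → now {A, B, D, F}.
F → E applies; add {E} → now {A, B, D, E, F}.
No further FD applies.

{A, B, D, E, F}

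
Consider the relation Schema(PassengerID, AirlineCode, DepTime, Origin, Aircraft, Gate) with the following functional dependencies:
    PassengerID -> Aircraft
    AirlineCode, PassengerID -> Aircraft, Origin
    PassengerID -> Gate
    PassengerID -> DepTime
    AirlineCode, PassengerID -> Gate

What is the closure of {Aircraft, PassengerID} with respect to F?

{Aircraft, DepTime, Gate, PassengerID}

Start with {Aircraft, PassengerID}.
PassengerID -> Gate applies; add {Gate} → now {Aircraft, Gate, PassengerID}.
PassengerID -> DepTime applies; add {DepTime} → now {Aircraft, DepTime, Gate, PassengerID}.
No further FD applies.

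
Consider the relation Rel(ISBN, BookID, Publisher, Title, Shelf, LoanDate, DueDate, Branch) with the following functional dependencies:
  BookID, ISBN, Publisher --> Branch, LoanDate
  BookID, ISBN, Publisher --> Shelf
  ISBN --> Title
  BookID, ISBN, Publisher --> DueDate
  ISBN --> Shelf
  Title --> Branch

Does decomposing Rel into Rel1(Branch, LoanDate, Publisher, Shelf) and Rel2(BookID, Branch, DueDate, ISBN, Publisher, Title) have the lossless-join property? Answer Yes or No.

No

Rel1 ∩ Rel2 = {Branch, Publisher}; its closure under F is {Branch, Publisher}.
Rel1 ⊄ {Branch, Publisher} and Rel2 ⊄ {Branch, Publisher}, so the split is lossy.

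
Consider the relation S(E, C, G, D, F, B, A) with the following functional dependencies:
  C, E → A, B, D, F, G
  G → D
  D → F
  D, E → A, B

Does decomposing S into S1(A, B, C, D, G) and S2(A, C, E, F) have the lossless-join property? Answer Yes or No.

No

Common attributes: {A, C}; their closure is {A, C}.
Neither S1 nor S2 is contained in that closure, so the decomposition is lossy.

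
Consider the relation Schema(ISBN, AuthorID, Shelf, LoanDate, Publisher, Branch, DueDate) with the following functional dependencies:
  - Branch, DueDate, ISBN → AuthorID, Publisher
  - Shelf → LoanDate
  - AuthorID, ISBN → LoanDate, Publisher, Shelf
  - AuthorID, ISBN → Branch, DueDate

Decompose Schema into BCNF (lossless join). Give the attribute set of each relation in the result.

Candidate keys of the original relation: {AuthorID, ISBN}, {Branch, DueDate, ISBN}.
Within {AuthorID, Branch, DueDate, ISBN, LoanDate, Publisher, Shelf}: {Shelf}⁺ ∩ {AuthorID, Branch, DueDate, ISBN, LoanDate, Publisher, Shelf} = {LoanDate, Shelf}, not the whole set, so Shelf → LoanDate violates BCNF; decompose into {LoanDate, Shelf} and {AuthorID, Branch, DueDate, ISBN, Publisher, Shelf}.
{LoanDate, Shelf} is in BCNF.
{AuthorID, Branch, DueDate, ISBN, Publisher, Shelf} is in BCNF.

{AuthorID, Branch, DueDate, ISBN, Publisher, Shelf}; {LoanDate, Shelf}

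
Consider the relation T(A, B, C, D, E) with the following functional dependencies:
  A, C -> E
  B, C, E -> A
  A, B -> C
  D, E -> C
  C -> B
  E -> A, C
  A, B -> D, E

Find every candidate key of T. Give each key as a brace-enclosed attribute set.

{E}⁺ = {A, B, C, D, E} — all of the relation — so {E} is a candidate key.
{A, B}⁺ = {A, B, C, D, E} — all of the relation — so {A, B} is a candidate key.
{A, C}⁺ = {A, B, C, D, E} — all of the relation — so {A, C} is a candidate key.
No proper subset of any of these is a key, and no other minimal superkey exists.

{A, B}, {A, C}, {E}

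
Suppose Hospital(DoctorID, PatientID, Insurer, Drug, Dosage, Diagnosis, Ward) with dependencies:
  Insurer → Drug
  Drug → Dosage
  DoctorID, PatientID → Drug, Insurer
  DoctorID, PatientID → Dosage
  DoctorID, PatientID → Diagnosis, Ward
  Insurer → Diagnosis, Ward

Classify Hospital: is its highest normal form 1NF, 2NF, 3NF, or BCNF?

Candidate key: {DoctorID, PatientID}. Prime attributes: {DoctorID, PatientID}.
Insurer → Drug: {Insurer}⁺ = {Diagnosis, Dosage, Drug, Insurer, Ward}, which is not all of the attributes, so the left side is not a superkey — BCNF is violated.
Because {Drug} is non-prime and the left side of Insurer → Drug is not a superkey, the relation is not in 3NF.
No proper subset of a key has a non-prime attribute in its closure, so there is no partial dependency; 2NF holds.

2NF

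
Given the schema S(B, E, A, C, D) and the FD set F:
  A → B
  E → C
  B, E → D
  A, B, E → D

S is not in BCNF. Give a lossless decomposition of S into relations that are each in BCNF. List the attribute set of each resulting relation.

{A, B}; {A, D, E}; {C, E}

Candidate key of the original relation: {A, E}.
In {A, B, C, D, E}, {A} is not a superkey ({A}⁺ restricted to this set is {A, B}), so split on A → B into {A, B} and {A, C, D, E}.
{A, B}: every determinant is a superkey — BCNF.
In {A, C, D, E}, {E} is not a superkey ({E}⁺ restricted to this set is {C, E}), so split on E → C into {C, E} and {A, D, E}.
{C, E}: every determinant is a superkey — BCNF.
{A, D, E}: every determinant is a superkey — BCNF.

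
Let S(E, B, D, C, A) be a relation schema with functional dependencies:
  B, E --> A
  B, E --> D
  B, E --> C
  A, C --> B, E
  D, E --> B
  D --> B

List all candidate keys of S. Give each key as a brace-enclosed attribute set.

{A, C} is a candidate key since {A, C}⁺ = {A, B, C, D, E} covers every attribute.
{B, E} is a candidate key since {B, E}⁺ = {A, B, C, D, E} covers every attribute.
{D, E} is a candidate key since {D, E}⁺ = {A, B, C, D, E} covers every attribute.
No proper subset of any of these is a key, and no other minimal superkey exists.

{A, C}, {B, E}, {D, E}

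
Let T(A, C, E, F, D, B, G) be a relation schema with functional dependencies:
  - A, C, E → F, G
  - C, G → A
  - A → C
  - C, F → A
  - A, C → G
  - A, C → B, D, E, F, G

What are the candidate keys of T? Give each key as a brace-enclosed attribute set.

{A}⁺ = {A, B, C, D, E, F, G}, which is every attribute, so {A} is a candidate key.
{C, F}⁺ = {A, B, C, D, E, F, G}, which is every attribute, so {C, F} is a candidate key.
{C, G}⁺ = {A, B, C, D, E, F, G}, which is every attribute, so {C, G} is a candidate key.
No proper subset of any of these is a key, and no other minimal superkey exists.

{A}, {C, F}, {C, G}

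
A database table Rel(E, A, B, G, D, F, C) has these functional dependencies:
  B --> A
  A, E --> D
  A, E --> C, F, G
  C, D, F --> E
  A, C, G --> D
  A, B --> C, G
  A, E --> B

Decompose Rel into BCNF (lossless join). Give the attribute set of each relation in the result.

Candidate keys of the original relation: {A, C, D, F}, {A, C, F, G}, {A, E}, {B, E}, {B, F}.
Within {A, B, C, D, E, F, G}: {B}⁺ ∩ {A, B, C, D, E, F, G} = {A, B, C, D, G}, not the whole set, so B --> A, C, D, G violates BCNF; decompose into {A, B, C, D, G} and {B, E, F}.
Within {A, B, C, D, G}: {A, C, G}⁺ ∩ {A, B, C, D, G} = {A, C, D, G}, not the whole set, so A, C, G --> D violates BCNF; decompose into {A, C, D, G} and {A, B, C, G}.
{A, C, D, G} is in BCNF.
{A, B, C, G} is in BCNF.
{B, E, F} is in BCNF.

{A, B, C, G}; {A, C, D, G}; {B, E, F}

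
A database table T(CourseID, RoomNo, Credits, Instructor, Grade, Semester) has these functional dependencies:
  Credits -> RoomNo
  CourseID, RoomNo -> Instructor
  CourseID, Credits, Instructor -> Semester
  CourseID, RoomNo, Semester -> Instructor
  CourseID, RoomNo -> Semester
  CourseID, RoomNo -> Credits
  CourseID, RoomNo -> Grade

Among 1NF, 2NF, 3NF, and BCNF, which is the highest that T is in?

3NF

Candidate keys: {CourseID, Credits}, {CourseID, RoomNo}. Prime attributes: {CourseID, Credits, RoomNo}.
For Credits -> RoomNo we have {Credits}⁺ = {Credits, RoomNo}; {Credits} is not a superkey, so BCNF fails.
Since {RoomNo} ⊆ prime attributes and every other non-superkey FD also has a prime right side, the schema is in 3NF.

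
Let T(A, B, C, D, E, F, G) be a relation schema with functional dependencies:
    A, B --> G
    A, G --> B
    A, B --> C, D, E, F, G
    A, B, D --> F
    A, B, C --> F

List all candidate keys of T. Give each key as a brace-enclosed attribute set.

No FD produces {A}, so it must be in every candidate key.
{A, B} is a candidate key since {A, B}⁺ = {A, B, C, D, E, F, G} covers every attribute.
{A, G} is a candidate key since {A, G}⁺ = {A, B, C, D, E, F, G} covers every attribute.
Any other superkey properly contains one of these, so there are no further candidate keys.

{A, B}, {A, G}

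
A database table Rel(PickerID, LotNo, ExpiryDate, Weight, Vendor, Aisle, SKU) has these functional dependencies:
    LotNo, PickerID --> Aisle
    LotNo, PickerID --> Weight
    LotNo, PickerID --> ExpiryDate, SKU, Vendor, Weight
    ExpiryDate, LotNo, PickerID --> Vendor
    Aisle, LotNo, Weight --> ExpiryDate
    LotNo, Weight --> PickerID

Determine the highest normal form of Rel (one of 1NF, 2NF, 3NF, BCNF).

BCNF

Candidate keys: {LotNo, PickerID}, {LotNo, Weight}. Prime attributes: {LotNo, PickerID, Weight}.
Every FD has a superkey on the left, so the relation is in BCNF.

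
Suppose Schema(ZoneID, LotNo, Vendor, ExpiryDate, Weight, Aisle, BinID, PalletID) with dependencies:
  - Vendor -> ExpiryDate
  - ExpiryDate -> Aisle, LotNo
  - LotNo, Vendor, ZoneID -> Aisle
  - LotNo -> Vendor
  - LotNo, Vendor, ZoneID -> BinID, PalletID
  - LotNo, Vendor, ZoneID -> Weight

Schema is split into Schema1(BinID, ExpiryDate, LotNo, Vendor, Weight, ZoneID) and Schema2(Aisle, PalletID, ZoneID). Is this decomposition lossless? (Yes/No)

No

The shared attributes are {ZoneID} and {ZoneID}⁺ = {ZoneID}.
Schema1 ⊄ {ZoneID} and Schema2 ⊄ {ZoneID}, so the split is lossy.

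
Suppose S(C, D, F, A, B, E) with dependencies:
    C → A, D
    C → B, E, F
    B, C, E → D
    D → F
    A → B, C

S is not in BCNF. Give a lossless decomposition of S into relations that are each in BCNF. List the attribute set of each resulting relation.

Candidate keys of the original relation: {A}, {C}.
In {A, B, C, D, E, F}, {D} is not a superkey ({D}⁺ restricted to this set is {D, F}), so split on D → F into {D, F} and {A, B, C, D, E}.
{D, F} is in BCNF.
{A, B, C, D, E} is in BCNF.

{A, B, C, D, E}; {D, F}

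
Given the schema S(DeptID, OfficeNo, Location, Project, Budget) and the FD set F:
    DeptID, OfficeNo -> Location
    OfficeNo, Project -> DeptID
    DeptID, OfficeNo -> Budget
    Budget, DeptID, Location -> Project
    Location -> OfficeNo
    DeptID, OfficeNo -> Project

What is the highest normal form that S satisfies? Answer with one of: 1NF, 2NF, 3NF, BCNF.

Candidate keys: {DeptID, Location}, {DeptID, OfficeNo}, {Location, Project}, {OfficeNo, Project}. Prime attributes: {DeptID, Location, OfficeNo, Project}.
Location -> OfficeNo: {Location}⁺ = {Location, OfficeNo}, which is not all of the attributes, so the left side is not a superkey — BCNF is violated.
But every attribute on its right side ({OfficeNo}) is prime, and the same holds for every other non-superkey FD, so 3NF still holds.

3NF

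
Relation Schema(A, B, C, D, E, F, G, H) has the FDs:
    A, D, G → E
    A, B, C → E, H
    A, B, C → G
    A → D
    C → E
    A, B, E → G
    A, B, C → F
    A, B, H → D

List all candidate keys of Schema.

No FD produces {A, B, C}, so they must be in every candidate key.
Closure of {A, B, C} is {A, B, C, D, E, F, G, H}, the whole schema; {A, B, C} is a candidate key.
Every other attribute set either contains this one or has a smaller closure.

{A, B, C}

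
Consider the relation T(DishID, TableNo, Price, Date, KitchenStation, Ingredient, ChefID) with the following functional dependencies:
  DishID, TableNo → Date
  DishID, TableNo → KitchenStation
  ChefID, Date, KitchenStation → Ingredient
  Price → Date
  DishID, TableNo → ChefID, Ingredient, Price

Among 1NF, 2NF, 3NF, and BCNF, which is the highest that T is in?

Candidate key: {DishID, TableNo}. Prime attributes: {DishID, TableNo}.
ChefID, Date, KitchenStation → Ingredient: {ChefID, Date, KitchenStation}⁺ = {ChefID, Date, Ingredient, KitchenStation}, which is not all of the attributes, so the left side is not a superkey — BCNF is violated.
ChefID, Date, KitchenStation → Ingredient has non-prime {Ingredient} on the right and a non-superkey on the left, so 3NF fails.
No proper subset of a key has a non-prime attribute in its closure, so there is no partial dependency; 2NF holds.

2NF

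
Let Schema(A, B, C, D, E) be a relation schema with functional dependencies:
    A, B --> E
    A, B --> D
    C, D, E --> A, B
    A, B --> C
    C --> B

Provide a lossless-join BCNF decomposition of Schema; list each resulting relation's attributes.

Candidate keys of the original relation: {A, B}, {A, C}, {C, D, E}.
{A, B, C, D, E}: {C} determines {B, C} here but is not a superkey — split on C --> B, giving {B, C} and {A, C, D, E}.
{B, C} is in BCNF.
{A, C, D, E} is in BCNF.

{A, C, D, E}; {B, C}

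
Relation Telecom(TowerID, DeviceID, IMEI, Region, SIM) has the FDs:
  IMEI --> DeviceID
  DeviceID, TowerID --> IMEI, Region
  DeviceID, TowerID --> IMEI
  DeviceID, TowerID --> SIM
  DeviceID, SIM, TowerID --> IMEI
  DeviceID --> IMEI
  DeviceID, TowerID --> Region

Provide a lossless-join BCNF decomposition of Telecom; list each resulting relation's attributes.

{DeviceID, IMEI}; {IMEI, Region, SIM, TowerID}

Candidate keys of the original relation: {DeviceID, TowerID}, {IMEI, TowerID}.
{DeviceID, IMEI, Region, SIM, TowerID}: {IMEI} determines {DeviceID, IMEI} here but is not a superkey — split on IMEI --> DeviceID, giving {DeviceID, IMEI} and {IMEI, Region, SIM, TowerID}.
{DeviceID, IMEI}: every determinant is a superkey — BCNF.
{IMEI, Region, SIM, TowerID}: every determinant is a superkey — BCNF.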